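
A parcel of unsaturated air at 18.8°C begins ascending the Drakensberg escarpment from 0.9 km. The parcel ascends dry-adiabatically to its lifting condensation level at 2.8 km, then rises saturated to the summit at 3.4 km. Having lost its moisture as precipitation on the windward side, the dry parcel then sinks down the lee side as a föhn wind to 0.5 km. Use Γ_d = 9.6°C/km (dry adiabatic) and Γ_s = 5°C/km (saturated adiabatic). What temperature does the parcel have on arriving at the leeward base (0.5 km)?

25.4°C

From 900 m to 2800 m (dry): cools by 9.6 × 1.9 = 18.24°C, giving 0.56°C.
From 2800 m to 3400 m (saturated): cools by 5 × 0.6 = 3°C, giving -2.44°C.
From 3400 m to 500 m (dry descent): warms by 9.6 × 2.9 = 27.84°C, giving 25.4°C.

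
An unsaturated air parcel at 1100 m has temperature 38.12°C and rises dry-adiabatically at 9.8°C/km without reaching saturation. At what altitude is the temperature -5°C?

Height above start = (38.12 − (-5)) / 9.8 = 4.4 km
Altitude = 1100 m + 4400 m = 5500 m

5500 m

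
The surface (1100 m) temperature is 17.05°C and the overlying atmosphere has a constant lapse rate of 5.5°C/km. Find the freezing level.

Height above start = (17.05 − 0) / 5.5 = 3.1 km
Altitude = 1100 m + 3100 m = 4200 m

4200 m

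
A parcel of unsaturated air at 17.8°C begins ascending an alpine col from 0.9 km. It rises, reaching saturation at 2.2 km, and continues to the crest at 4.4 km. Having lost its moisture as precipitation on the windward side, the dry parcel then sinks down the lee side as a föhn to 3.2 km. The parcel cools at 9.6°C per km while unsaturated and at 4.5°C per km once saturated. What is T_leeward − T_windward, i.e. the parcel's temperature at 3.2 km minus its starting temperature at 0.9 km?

900–2200 m, dry: Δz = 1.3 km ⇒ ΔT = -12.48°C; T = 5.32°C
2200–4400 m, saturated: Δz = 2.2 km ⇒ ΔT = -9.9°C; T = -4.58°C
4400–3200 m, dry descent: Δz = 1.2 km ⇒ ΔT = +11.52°C; T = 6.94°C
Net change vs windward start: 6.94 − 17.8 = -10.86°C

-10.86°C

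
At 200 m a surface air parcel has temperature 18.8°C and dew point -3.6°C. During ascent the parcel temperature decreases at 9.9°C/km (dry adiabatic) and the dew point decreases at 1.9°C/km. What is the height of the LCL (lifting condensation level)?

T and T_d converge at 9.9 − 1.9 = 8°C per km
Height above start = (18.8 − (-3.6)) / 8 = 2.8 km
LCL altitude = 200 m + 2800 m = 3000 m

3000 m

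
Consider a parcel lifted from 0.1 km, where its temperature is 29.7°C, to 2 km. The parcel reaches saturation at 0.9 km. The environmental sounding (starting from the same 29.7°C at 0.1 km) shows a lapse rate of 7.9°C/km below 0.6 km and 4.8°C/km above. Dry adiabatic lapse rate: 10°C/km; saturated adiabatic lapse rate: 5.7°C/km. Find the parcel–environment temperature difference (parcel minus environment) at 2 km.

-3.6°C (parcel cooler than environment)

Parcel:
  100 → 900 m (dry, 10°C/km): ΔT = -10 × 0.8 = -8°C → T = 21.7°C
  900 → 2000 m (saturated, 5.7°C/km): ΔT = -5.7 × 1.1 = -6.27°C → T = 15.43°C
Environment:
  100 → 600 m (environment, lower layer, 7.9°C/km): ΔT = -7.9 × 0.5 = -3.95°C → T = 25.75°C
  600 → 2000 m (environment, upper layer, 4.8°C/km): ΔT = -4.8 × 1.4 = -6.72°C → T = 19.03°C
T_parcel − T_env = 15.43 − 19.03 = -3.6°C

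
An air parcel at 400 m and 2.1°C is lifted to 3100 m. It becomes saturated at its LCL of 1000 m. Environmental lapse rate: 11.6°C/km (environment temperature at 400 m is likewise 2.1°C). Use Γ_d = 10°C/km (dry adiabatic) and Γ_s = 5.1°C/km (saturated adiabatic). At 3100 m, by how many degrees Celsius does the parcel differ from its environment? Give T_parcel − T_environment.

+14.61°C (parcel warmer than environment)

Parcel:
  400–1000 m, dry: Δz = 0.6 km ⇒ ΔT = -6°C; T = -3.9°C
  1000–3100 m, saturated: Δz = 2.1 km ⇒ ΔT = -10.71°C; T = -14.61°C
Environment:
  400–3100 m, environment: Δz = 2.7 km ⇒ ΔT = -31.32°C; T = -29.22°C
T_parcel − T_env = -14.61 − (-29.22) = +14.61°C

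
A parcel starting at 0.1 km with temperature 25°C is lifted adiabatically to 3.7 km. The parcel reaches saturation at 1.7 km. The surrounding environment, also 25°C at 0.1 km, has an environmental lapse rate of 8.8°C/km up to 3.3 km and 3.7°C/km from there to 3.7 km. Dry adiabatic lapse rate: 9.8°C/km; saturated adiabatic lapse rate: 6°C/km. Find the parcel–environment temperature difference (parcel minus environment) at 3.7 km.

Parcel:
  100 → 1700 m (dry, 9.8°C/km): ΔT = -9.8 × 1.6 = -15.68°C → T = 9.32°C
  1700 → 3700 m (saturated, 6°C/km): ΔT = -6 × 2 = -12°C → T = -2.68°C
Environment:
  100 → 3300 m (environment, lower layer, 8.8°C/km): ΔT = -8.8 × 3.2 = -28.16°C → T = -3.16°C
  3300 → 3700 m (environment, upper layer, 3.7°C/km): ΔT = -3.7 × 0.4 = -1.48°C → T = -4.64°C
T_parcel − T_env = -2.68 − (-4.64) = +1.96°C

+1.96°C (parcel warmer than environment)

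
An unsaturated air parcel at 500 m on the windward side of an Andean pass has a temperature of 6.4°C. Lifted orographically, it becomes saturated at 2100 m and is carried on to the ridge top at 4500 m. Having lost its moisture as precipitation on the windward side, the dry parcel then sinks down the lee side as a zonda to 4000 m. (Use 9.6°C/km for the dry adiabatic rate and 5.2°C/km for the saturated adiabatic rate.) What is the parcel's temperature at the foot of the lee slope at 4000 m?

500 → 2100 m (dry, 9.6°C/km): ΔT = -9.6 × 1.6 = -15.36°C → T = -8.96°C
2100 → 4500 m (saturated, 5.2°C/km): ΔT = -5.2 × 2.4 = -12.48°C → T = -21.44°C
4500 → 4000 m (dry descent, 9.6°C/km): ΔT = +9.6 × 0.5 = +4.8°C → T = -16.64°C

-16.64°C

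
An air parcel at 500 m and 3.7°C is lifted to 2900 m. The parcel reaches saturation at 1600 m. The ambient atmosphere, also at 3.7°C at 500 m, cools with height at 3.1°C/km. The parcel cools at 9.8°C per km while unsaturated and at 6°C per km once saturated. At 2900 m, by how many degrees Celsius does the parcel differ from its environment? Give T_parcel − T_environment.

-11.14°C (parcel cooler than environment)

Parcel:
  500 → 1600 m (dry, 9.8°C/km): ΔT = -9.8 × 1.1 = -10.78°C → T = -7.08°C
  1600 → 2900 m (saturated, 6°C/km): ΔT = -6 × 1.3 = -7.8°C → T = -14.88°C
Environment:
  500 → 2900 m (environment, 3.1°C/km): ΔT = -3.1 × 2.4 = -7.44°C → T = -3.74°C
T_parcel − T_env = -14.88 − (-3.74) = -11.14°C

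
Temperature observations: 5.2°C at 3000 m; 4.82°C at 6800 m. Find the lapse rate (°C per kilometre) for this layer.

0.1°C/km

Γ = −ΔT/Δz = (5.2 − 4.82) / (6800 − 3000) m
  = 0.38°C / 3.8 km = 0.1°C/km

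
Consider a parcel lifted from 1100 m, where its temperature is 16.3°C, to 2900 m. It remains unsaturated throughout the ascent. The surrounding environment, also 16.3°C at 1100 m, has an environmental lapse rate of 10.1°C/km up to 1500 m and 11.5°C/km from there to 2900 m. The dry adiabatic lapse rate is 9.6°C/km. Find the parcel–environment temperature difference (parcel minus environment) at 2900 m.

Parcel:
  1100–2900 m, dry: Δz = 1.8 km ⇒ ΔT = -17.28°C; T = -0.98°C
Environment:
  1100–1500 m, environment, lower layer: Δz = 0.4 km ⇒ ΔT = -4.04°C; T = 12.26°C
  1500–2900 m, environment, upper layer: Δz = 1.4 km ⇒ ΔT = -16.1°C; T = -3.84°C
T_parcel − T_env = -0.98 − (-3.84) = +2.86°C

+2.86°C (parcel warmer than environment)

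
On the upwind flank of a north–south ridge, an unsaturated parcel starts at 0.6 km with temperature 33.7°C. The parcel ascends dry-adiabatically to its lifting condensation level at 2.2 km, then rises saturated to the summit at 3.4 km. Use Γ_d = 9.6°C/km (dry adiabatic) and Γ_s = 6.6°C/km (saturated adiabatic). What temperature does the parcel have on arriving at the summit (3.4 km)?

600 → 2200 m (dry, 9.6°C/km): ΔT = -9.6 × 1.6 = -15.36°C → T = 18.34°C
2200 → 3400 m (saturated, 6.6°C/km): ΔT = -6.6 × 1.2 = -7.92°C → T = 10.42°C

10.42°C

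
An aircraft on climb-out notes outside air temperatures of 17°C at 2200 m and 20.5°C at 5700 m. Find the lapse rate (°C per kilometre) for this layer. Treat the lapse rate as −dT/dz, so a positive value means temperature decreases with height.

Γ = −ΔT/Δz = (17 − 20.5) / (5700 − 2200) m
  = -3.5°C / 3.5 km = -1°C/km

-1°C/km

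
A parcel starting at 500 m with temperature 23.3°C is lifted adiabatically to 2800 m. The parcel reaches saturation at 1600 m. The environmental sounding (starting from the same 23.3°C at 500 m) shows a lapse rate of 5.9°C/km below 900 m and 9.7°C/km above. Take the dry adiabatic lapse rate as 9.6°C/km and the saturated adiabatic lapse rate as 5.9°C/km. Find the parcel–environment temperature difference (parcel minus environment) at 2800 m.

Parcel:
  From 500 m to 1600 m (dry): cools by 9.6 × 1.1 = 10.56°C, giving 12.74°C.
  From 1600 m to 2800 m (saturated): cools by 5.9 × 1.2 = 7.08°C, giving 5.66°C.
Environment:
  From 500 m to 900 m (environment, lower layer): cools by 5.9 × 0.4 = 2.36°C, giving 20.94°C.
  From 900 m to 2800 m (environment, upper layer): cools by 9.7 × 1.9 = 18.43°C, giving 2.51°C.
T_parcel − T_env = 5.66 − 2.51 = +3.15°C

+3.15°C (parcel warmer than environment)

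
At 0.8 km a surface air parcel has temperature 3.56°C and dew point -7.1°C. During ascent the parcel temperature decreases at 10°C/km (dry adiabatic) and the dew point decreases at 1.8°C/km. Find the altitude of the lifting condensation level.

2.1 km

T and T_d converge at 10 − 1.8 = 8.2°C per km
Height above start = (3.56 − (-7.1)) / 8.2 = 1.3 km
LCL altitude = 800 m + 1300 m = 2100 m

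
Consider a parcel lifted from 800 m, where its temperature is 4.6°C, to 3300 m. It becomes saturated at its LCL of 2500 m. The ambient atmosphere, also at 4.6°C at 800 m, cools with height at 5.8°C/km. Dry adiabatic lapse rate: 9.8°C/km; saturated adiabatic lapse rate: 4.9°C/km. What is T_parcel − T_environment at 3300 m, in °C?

Parcel:
  Dry to 2500 m: -9.8 × 1.7 km = -16.66°C, so T = -12.06°C.
  Saturated to 3300 m: -4.9 × 0.8 km = -3.92°C, so T = -15.98°C.
Environment:
  Environment to 3300 m: -5.8 × 2.5 km = -14.5°C, so T = -9.9°C.
T_parcel − T_env = -15.98 − (-9.9) = -6.08°C

-6.08°C (parcel cooler than environment)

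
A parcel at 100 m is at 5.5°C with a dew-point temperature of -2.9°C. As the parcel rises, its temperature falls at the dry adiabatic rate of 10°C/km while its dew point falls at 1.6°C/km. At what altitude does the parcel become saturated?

T and T_d converge at 10 − 1.6 = 8.4°C per km
Height above start = (5.5 − (-2.9)) / 8.4 = 1 km
LCL altitude = 100 m + 1000 m = 1100 m

1100 m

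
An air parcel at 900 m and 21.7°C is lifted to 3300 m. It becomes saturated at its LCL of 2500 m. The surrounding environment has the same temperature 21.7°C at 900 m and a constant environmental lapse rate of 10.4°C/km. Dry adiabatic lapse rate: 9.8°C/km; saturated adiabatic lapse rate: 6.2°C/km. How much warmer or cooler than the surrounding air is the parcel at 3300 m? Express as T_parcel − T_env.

Parcel:
  Dry to 2500 m: -9.8 × 1.6 km = -15.68°C, so T = 6.02°C.
  Saturated to 3300 m: -6.2 × 0.8 km = -4.96°C, so T = 1.06°C.
Environment:
  Environment to 3300 m: -10.4 × 2.4 km = -24.96°C, so T = -3.26°C.
T_parcel − T_env = 1.06 − (-3.26) = +4.32°C

+4.32°C (parcel warmer than environment)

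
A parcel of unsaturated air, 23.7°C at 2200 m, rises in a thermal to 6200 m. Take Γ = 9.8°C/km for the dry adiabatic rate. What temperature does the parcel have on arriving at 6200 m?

-15.5°C

Dry adiabatic to 6200 m: -9.8 × 4 km = -39.2°C, so T = -15.5°C.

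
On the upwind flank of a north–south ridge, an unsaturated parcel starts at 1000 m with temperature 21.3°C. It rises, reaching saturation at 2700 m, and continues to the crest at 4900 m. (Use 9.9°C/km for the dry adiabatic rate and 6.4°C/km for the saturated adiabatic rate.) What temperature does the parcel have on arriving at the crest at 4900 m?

-9.61°C

1000 → 2700 m (dry, 9.9°C/km): ΔT = -9.9 × 1.7 = -16.83°C → T = 4.47°C
2700 → 4900 m (saturated, 6.4°C/km): ΔT = -6.4 × 2.2 = -14.08°C → T = -9.61°C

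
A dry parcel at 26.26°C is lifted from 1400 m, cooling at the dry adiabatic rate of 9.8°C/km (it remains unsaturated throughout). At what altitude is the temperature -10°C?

Height above start = (26.26 − (-10)) / 9.8 = 3.7 km
Altitude = 1400 m + 3700 m = 5100 m

5100 m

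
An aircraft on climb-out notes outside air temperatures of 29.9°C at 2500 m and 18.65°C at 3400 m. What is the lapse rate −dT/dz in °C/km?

Γ = −ΔT/Δz = (29.9 − 18.65) / (3400 − 2500) m
  = 11.25°C / 0.9 km = 12.5°C/km

12.5°C/km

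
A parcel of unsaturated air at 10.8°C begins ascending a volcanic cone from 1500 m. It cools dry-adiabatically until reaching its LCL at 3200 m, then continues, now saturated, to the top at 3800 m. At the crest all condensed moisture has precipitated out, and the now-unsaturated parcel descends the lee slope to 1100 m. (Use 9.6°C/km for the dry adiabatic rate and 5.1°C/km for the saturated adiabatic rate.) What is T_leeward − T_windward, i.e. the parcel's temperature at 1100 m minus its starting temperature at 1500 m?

+6.54°C

1500 → 3200 m (dry, 9.6°C/km): ΔT = -9.6 × 1.7 = -16.32°C → T = -5.52°C
3200 → 3800 m (saturated, 5.1°C/km): ΔT = -5.1 × 0.6 = -3.06°C → T = -8.58°C
3800 → 1100 m (dry descent, 9.6°C/km): ΔT = +9.6 × 2.7 = +25.92°C → T = 17.34°C
Net change vs windward start: 17.34 − 10.8 = +6.54°C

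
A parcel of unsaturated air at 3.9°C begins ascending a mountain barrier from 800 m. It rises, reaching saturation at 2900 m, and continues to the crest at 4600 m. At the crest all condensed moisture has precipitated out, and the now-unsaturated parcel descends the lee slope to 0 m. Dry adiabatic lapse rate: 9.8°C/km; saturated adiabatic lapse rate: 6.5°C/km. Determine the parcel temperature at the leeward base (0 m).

From 800 m to 2900 m (dry): cools by 9.8 × 2.1 = 20.58°C, giving -16.68°C.
From 2900 m to 4600 m (saturated): cools by 6.5 × 1.7 = 11.05°C, giving -27.73°C.
From 4600 m to 0 m (dry descent): warms by 9.8 × 4.6 = 45.08°C, giving 17.35°C.

17.35°C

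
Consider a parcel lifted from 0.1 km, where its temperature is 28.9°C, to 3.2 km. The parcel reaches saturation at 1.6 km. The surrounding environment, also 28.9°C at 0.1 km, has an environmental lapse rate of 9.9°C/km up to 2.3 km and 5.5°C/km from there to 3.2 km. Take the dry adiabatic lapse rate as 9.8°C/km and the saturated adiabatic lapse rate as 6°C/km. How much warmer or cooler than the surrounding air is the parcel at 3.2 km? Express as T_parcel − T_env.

Parcel:
  100 → 1600 m (dry, 9.8°C/km): ΔT = -9.8 × 1.5 = -14.7°C → T = 14.2°C
  1600 → 3200 m (saturated, 6°C/km): ΔT = -6 × 1.6 = -9.6°C → T = 4.6°C
Environment:
  100 → 2300 m (environment, lower layer, 9.9°C/km): ΔT = -9.9 × 2.2 = -21.78°C → T = 7.12°C
  2300 → 3200 m (environment, upper layer, 5.5°C/km): ΔT = -5.5 × 0.9 = -4.95°C → T = 2.17°C
T_parcel − T_env = 4.6 − 2.17 = +2.43°C

+2.43°C (parcel warmer than environment)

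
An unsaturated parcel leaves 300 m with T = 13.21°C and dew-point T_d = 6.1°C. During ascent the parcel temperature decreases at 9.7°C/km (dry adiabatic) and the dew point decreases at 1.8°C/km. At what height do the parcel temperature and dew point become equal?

T and T_d converge at 9.7 − 1.8 = 7.9°C per km
Height above start = (13.21 − 6.1) / 7.9 = 0.9 km
LCL altitude = 300 m + 900 m = 1200 m

1200 m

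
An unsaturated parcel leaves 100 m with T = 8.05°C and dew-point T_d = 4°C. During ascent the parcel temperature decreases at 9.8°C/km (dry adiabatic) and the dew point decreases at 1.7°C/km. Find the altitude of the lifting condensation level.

600 m

T and T_d converge at 9.8 − 1.7 = 8.1°C per km
Height above start = (8.05 − 4) / 8.1 = 0.5 km
LCL altitude = 100 m + 500 m = 600 m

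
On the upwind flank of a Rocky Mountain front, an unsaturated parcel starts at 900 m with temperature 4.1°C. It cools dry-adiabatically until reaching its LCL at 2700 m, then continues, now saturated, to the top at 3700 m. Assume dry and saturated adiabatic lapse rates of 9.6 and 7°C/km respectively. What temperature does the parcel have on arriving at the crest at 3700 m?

900 → 2700 m (dry, 9.6°C/km): ΔT = -9.6 × 1.8 = -17.28°C → T = -13.18°C
2700 → 3700 m (saturated, 7°C/km): ΔT = -7 × 1 = -7°C → T = -20.18°C

-20.18°C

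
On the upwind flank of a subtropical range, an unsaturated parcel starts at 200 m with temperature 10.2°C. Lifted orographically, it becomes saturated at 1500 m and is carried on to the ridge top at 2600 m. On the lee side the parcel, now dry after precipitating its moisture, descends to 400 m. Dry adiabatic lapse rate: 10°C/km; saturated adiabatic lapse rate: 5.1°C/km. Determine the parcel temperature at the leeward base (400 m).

13.59°C

200 → 1500 m (dry, 10°C/km): ΔT = -10 × 1.3 = -13°C → T = -2.8°C
1500 → 2600 m (saturated, 5.1°C/km): ΔT = -5.1 × 1.1 = -5.61°C → T = -8.41°C
2600 → 400 m (dry descent, 10°C/km): ΔT = +10 × 2.2 = +22°C → T = 13.59°C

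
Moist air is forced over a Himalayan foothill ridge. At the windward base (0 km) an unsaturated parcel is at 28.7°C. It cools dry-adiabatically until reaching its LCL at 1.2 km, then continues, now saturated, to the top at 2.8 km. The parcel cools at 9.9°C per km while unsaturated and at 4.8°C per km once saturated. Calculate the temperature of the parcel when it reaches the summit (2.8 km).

9.14°C

0–1200 m, dry: Δz = 1.2 km ⇒ ΔT = -11.88°C; T = 16.82°C
1200–2800 m, saturated: Δz = 1.6 km ⇒ ΔT = -7.68°C; T = 9.14°C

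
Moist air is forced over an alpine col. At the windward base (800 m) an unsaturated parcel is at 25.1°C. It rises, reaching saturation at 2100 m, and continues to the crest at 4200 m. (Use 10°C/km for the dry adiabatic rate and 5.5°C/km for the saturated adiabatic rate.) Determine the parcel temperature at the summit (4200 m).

0.55°C

Dry to 2100 m: -10 × 1.3 km = -13°C, so T = 12.1°C.
Saturated to 4200 m: -5.5 × 2.1 km = -11.55°C, so T = 0.55°C.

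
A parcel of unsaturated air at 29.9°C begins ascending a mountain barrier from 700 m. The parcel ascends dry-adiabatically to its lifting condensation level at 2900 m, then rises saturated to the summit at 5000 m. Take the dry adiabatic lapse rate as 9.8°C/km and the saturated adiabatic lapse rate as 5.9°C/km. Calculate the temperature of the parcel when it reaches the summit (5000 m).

-4.05°C

700–2900 m, dry: Δz = 2.2 km ⇒ ΔT = -21.56°C; T = 8.34°C
2900–5000 m, saturated: Δz = 2.1 km ⇒ ΔT = -12.39°C; T = -4.05°C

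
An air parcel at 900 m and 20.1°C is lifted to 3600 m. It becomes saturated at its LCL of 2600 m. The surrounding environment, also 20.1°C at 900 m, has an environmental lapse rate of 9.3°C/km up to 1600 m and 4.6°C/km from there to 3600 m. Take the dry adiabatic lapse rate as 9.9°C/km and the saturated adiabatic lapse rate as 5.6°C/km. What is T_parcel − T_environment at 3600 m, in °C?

-6.72°C (parcel cooler than environment)

Parcel:
  900 → 2600 m (dry, 9.9°C/km): ΔT = -9.9 × 1.7 = -16.83°C → T = 3.27°C
  2600 → 3600 m (saturated, 5.6°C/km): ΔT = -5.6 × 1 = -5.6°C → T = -2.33°C
Environment:
  900 → 1600 m (environment, lower layer, 9.3°C/km): ΔT = -9.3 × 0.7 = -6.51°C → T = 13.59°C
  1600 → 3600 m (environment, upper layer, 4.6°C/km): ΔT = -4.6 × 2 = -9.2°C → T = 4.39°C
T_parcel − T_env = -2.33 − 4.39 = -6.72°C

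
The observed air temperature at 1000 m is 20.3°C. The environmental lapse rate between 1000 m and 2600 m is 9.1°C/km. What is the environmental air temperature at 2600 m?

5.74°C

From 1000 m to 2600 m (environmental): cools by 9.1 × 1.6 = 14.56°C, giving 5.74°C.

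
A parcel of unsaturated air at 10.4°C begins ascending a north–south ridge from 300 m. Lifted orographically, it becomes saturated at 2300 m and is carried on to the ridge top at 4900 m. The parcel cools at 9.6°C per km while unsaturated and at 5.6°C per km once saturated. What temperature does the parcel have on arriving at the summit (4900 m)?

Dry to 2300 m: -9.6 × 2 km = -19.2°C, so T = -8.8°C.
Saturated to 4900 m: -5.6 × 2.6 km = -14.56°C, so T = -23.36°C.

-23.36°C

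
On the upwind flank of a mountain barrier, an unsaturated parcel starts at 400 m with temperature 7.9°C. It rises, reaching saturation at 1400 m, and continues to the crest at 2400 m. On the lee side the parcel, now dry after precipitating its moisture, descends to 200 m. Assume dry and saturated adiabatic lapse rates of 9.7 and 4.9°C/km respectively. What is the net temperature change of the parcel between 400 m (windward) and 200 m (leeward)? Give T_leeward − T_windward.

From 400 m to 1400 m (dry): cools by 9.7 × 1 = 9.7°C, giving -1.8°C.
From 1400 m to 2400 m (saturated): cools by 4.9 × 1 = 4.9°C, giving -6.7°C.
From 2400 m to 200 m (dry descent): warms by 9.7 × 2.2 = 21.34°C, giving 14.64°C.
Net change vs windward start: 14.64 − 7.9 = +6.74°C

+6.74°C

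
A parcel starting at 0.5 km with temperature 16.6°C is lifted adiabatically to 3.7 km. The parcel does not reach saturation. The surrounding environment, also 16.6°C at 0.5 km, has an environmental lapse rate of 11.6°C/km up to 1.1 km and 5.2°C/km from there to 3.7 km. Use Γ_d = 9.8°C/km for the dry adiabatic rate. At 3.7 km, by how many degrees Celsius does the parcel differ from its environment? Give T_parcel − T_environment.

-10.88°C (parcel cooler than environment)

Parcel:
  500 → 3700 m (dry, 9.8°C/km): ΔT = -9.8 × 3.2 = -31.36°C → T = -14.76°C
Environment:
  500 → 1100 m (environment, lower layer, 11.6°C/km): ΔT = -11.6 × 0.6 = -6.96°C → T = 9.64°C
  1100 → 3700 m (environment, upper layer, 5.2°C/km): ΔT = -5.2 × 2.6 = -13.52°C → T = -3.88°C
T_parcel − T_env = -14.76 − (-3.88) = -10.88°C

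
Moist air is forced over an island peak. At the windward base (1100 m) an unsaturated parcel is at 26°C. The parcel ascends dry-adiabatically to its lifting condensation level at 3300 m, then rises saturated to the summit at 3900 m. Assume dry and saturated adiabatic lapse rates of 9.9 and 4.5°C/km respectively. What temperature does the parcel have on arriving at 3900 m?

1100–3300 m, dry: Δz = 2.2 km ⇒ ΔT = -21.78°C; T = 4.22°C
3300–3900 m, saturated: Δz = 0.6 km ⇒ ΔT = -2.7°C; T = 1.52°C

1.52°C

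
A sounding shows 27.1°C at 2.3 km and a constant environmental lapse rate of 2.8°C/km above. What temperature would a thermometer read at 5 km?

2300–5000 m, environmental: Δz = 2.7 km ⇒ ΔT = -7.56°C; T = 19.54°C

19.54°C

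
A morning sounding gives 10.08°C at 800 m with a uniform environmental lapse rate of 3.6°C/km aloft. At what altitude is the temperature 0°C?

Height above start = (10.08 − 0) / 3.6 = 2.8 km
Altitude = 800 m + 2800 m = 3600 m

3600 m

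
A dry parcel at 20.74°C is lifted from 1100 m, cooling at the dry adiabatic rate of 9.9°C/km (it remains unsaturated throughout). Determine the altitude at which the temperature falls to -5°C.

3700 m

Height above start = (20.74 − (-5)) / 9.9 = 2.6 km
Altitude = 1100 m + 2600 m = 3700 m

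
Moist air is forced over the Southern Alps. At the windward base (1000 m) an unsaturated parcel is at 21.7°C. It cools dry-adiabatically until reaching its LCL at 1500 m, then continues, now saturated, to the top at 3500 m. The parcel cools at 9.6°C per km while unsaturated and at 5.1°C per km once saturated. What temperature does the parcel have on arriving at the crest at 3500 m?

6.7°C

1000–1500 m, dry: Δz = 0.5 km ⇒ ΔT = -4.8°C; T = 16.9°C
1500–3500 m, saturated: Δz = 2 km ⇒ ΔT = -10.2°C; T = 6.7°C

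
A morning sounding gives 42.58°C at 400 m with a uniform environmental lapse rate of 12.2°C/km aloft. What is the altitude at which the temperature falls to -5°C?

4300 m

Height above start = (42.58 − (-5)) / 12.2 = 3.9 km
Altitude = 400 m + 3900 m = 4300 m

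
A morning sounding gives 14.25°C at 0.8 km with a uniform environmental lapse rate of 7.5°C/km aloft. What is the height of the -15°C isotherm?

4.7 km

Height above start = (14.25 − (-15)) / 7.5 = 3.9 km
Altitude = 800 m + 3900 m = 4700 m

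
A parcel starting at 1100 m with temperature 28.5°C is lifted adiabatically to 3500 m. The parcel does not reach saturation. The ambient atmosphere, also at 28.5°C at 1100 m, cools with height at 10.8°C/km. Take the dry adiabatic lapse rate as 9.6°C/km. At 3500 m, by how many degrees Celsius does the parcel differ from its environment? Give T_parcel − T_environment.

+2.88°C (parcel warmer than environment)

Parcel:
  1100 → 3500 m (dry, 9.6°C/km): ΔT = -9.6 × 2.4 = -23.04°C → T = 5.46°C
Environment:
  1100 → 3500 m (environment, 10.8°C/km): ΔT = -10.8 × 2.4 = -25.92°C → T = 2.58°C
T_parcel − T_env = 5.46 − 2.58 = +2.88°C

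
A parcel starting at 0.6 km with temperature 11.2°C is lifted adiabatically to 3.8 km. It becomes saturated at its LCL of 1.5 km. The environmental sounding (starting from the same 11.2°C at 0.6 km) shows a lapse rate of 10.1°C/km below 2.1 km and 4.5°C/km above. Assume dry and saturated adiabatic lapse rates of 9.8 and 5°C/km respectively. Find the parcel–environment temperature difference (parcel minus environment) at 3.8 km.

Parcel:
  600–1500 m, dry: Δz = 0.9 km ⇒ ΔT = -8.82°C; T = 2.38°C
  1500–3800 m, saturated: Δz = 2.3 km ⇒ ΔT = -11.5°C; T = -9.12°C
Environment:
  600–2100 m, environment, lower layer: Δz = 1.5 km ⇒ ΔT = -15.15°C; T = -3.95°C
  2100–3800 m, environment, upper layer: Δz = 1.7 km ⇒ ΔT = -7.65°C; T = -11.6°C
T_parcel − T_env = -9.12 − (-11.6) = +2.48°C

+2.48°C (parcel warmer than environment)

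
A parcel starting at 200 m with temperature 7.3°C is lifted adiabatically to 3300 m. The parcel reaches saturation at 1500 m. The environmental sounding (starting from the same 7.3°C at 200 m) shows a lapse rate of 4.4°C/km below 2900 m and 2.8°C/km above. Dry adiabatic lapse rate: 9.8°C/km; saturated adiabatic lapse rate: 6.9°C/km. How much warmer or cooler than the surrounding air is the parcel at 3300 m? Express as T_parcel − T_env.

-12.16°C (parcel cooler than environment)

Parcel:
  200–1500 m, dry: Δz = 1.3 km ⇒ ΔT = -12.74°C; T = -5.44°C
  1500–3300 m, saturated: Δz = 1.8 km ⇒ ΔT = -12.42°C; T = -17.86°C
Environment:
  200–2900 m, environment, lower layer: Δz = 2.7 km ⇒ ΔT = -11.88°C; T = -4.58°C
  2900–3300 m, environment, upper layer: Δz = 0.4 km ⇒ ΔT = -1.12°C; T = -5.7°C
T_parcel − T_env = -17.86 − (-5.7) = -12.16°C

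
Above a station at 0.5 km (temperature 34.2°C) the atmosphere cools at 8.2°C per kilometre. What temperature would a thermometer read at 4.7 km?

-0.24°C

Environmental to 4700 m: -8.2 × 4.2 km = -34.44°C, so T = -0.24°C.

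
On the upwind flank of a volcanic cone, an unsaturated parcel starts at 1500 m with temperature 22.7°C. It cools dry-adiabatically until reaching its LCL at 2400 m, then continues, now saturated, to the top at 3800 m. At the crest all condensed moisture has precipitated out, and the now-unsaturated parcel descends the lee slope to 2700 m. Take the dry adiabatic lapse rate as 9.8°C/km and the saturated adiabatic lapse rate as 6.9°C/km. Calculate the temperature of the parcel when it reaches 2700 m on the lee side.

15°C

1500 → 2400 m (dry, 9.8°C/km): ΔT = -9.8 × 0.9 = -8.82°C → T = 13.88°C
2400 → 3800 m (saturated, 6.9°C/km): ΔT = -6.9 × 1.4 = -9.66°C → T = 4.22°C
3800 → 2700 m (dry descent, 9.8°C/km): ΔT = +9.8 × 1.1 = +10.78°C → T = 15°C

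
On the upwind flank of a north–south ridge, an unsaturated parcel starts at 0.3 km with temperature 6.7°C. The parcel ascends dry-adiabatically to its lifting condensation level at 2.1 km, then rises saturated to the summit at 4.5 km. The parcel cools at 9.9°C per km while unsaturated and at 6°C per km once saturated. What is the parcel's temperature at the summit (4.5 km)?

-25.52°C

From 300 m to 2100 m (dry): cools by 9.9 × 1.8 = 17.82°C, giving -11.12°C.
From 2100 m to 4500 m (saturated): cools by 6 × 2.4 = 14.4°C, giving -25.52°C.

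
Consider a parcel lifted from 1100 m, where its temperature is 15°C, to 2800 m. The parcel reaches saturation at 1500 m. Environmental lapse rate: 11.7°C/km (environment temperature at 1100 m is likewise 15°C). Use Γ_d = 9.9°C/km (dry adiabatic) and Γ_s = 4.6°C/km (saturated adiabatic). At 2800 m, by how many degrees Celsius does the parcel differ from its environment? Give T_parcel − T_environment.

Parcel:
  1100 → 1500 m (dry, 9.9°C/km): ΔT = -9.9 × 0.4 = -3.96°C → T = 11.04°C
  1500 → 2800 m (saturated, 4.6°C/km): ΔT = -4.6 × 1.3 = -5.98°C → T = 5.06°C
Environment:
  1100 → 2800 m (environment, 11.7°C/km): ΔT = -11.7 × 1.7 = -19.89°C → T = -4.89°C
T_parcel − T_env = 5.06 − (-4.89) = +9.95°C

+9.95°C (parcel warmer than environment)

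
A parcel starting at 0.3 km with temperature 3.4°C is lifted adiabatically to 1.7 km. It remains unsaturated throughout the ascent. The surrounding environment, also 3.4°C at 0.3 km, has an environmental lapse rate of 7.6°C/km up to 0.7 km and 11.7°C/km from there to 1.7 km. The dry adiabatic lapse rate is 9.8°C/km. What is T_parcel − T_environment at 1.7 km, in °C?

+1.02°C (parcel warmer than environment)

Parcel:
  300 → 1700 m (dry, 9.8°C/km): ΔT = -9.8 × 1.4 = -13.72°C → T = -10.32°C
Environment:
  300 → 700 m (environment, lower layer, 7.6°C/km): ΔT = -7.6 × 0.4 = -3.04°C → T = 0.36°C
  700 → 1700 m (environment, upper layer, 11.7°C/km): ΔT = -11.7 × 1 = -11.7°C → T = -11.34°C
T_parcel − T_env = -10.32 − (-11.34) = +1.02°C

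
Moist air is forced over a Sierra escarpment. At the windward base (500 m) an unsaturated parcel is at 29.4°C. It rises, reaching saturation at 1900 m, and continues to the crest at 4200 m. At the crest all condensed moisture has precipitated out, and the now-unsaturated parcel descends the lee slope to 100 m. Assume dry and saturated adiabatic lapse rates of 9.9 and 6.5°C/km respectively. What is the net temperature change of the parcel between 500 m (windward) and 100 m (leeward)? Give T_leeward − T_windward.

From 500 m to 1900 m (dry): cools by 9.9 × 1.4 = 13.86°C, giving 15.54°C.
From 1900 m to 4200 m (saturated): cools by 6.5 × 2.3 = 14.95°C, giving 0.59°C.
From 4200 m to 100 m (dry descent): warms by 9.9 × 4.1 = 40.59°C, giving 41.18°C.
Net change vs windward start: 41.18 − 29.4 = +11.78°C

+11.78°C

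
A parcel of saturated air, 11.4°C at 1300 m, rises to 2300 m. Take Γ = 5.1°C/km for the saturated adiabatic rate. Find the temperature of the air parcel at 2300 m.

1300 → 2300 m (saturated adiabatic, 5.1°C/km): ΔT = -5.1 × 1 = -5.1°C → T = 6.3°C

6.3°C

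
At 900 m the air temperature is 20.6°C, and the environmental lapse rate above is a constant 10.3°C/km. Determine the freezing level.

Height above start = (20.6 − 0) / 10.3 = 2 km
Altitude = 900 m + 2000 m = 2900 m

2900 m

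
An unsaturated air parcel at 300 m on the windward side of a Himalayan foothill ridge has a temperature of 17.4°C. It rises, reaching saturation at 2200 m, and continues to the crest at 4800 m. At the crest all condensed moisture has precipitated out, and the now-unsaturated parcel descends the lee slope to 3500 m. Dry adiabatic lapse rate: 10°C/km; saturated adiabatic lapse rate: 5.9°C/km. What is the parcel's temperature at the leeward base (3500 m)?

300 → 2200 m (dry, 10°C/km): ΔT = -10 × 1.9 = -19°C → T = -1.6°C
2200 → 4800 m (saturated, 5.9°C/km): ΔT = -5.9 × 2.6 = -15.34°C → T = -16.94°C
4800 → 3500 m (dry descent, 10°C/km): ΔT = +10 × 1.3 = +13°C → T = -3.94°C

-3.94°C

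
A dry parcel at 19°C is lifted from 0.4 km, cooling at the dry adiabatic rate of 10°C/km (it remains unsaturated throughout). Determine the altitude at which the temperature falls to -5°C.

Height above start = (19 − (-5)) / 10 = 2.4 km
Altitude = 400 m + 2400 m = 2800 m

2.8 km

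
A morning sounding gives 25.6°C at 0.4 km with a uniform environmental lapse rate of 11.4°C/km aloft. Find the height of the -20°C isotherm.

Height above start = (25.6 − (-20)) / 11.4 = 4 km
Altitude = 400 m + 4000 m = 4400 m

4.4 km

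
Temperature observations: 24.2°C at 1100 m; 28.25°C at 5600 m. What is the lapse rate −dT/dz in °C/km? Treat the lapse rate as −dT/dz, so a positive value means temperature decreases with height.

-0.9°C/km

Γ = −ΔT/Δz = (24.2 − 28.25) / (5600 − 1100) m
  = -4.05°C / 4.5 km = -0.9°C/km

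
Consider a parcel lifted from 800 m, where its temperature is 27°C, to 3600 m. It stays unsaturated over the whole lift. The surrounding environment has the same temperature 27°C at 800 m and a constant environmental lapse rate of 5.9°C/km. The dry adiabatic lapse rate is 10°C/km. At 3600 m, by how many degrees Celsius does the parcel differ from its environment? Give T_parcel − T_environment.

-11.48°C (parcel cooler than environment)

Parcel:
  800 → 3600 m (dry, 10°C/km): ΔT = -10 × 2.8 = -28°C → T = -1°C
Environment:
  800 → 3600 m (environment, 5.9°C/km): ΔT = -5.9 × 2.8 = -16.52°C → T = 10.48°C
T_parcel − T_env = -1 − 10.48 = -11.48°C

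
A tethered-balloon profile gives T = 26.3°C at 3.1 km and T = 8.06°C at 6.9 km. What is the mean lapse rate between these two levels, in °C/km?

4.8°C/km

Γ = −ΔT/Δz = (26.3 − 8.06) / (6900 − 3100) m
  = 18.24°C / 3.8 km = 4.8°C/km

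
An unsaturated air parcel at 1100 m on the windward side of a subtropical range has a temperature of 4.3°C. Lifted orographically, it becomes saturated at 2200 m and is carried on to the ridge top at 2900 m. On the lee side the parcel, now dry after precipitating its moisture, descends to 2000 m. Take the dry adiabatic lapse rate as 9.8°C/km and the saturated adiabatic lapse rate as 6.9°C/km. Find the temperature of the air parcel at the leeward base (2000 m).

Dry to 2200 m: -9.8 × 1.1 km = -10.78°C, so T = -6.48°C.
Saturated to 2900 m: -6.9 × 0.7 km = -4.83°C, so T = -11.31°C.
Dry descent to 2000 m: +9.8 × 0.9 km = +8.82°C, so T = -2.49°C.

-2.49°C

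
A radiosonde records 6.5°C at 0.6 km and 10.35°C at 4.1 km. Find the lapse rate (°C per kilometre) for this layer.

Γ = −ΔT/Δz = (6.5 − 10.35) / (4100 − 600) m
  = -3.85°C / 3.5 km = -1.1°C/km

-1.1°C/km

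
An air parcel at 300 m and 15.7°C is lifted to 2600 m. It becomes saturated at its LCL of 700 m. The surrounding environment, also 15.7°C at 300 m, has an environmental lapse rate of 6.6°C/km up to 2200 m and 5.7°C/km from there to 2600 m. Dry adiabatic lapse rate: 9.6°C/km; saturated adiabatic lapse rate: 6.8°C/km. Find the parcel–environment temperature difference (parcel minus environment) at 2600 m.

Parcel:
  300–700 m, dry: Δz = 0.4 km ⇒ ΔT = -3.84°C; T = 11.86°C
  700–2600 m, saturated: Δz = 1.9 km ⇒ ΔT = -12.92°C; T = -1.06°C
Environment:
  300–2200 m, environment, lower layer: Δz = 1.9 km ⇒ ΔT = -12.54°C; T = 3.16°C
  2200–2600 m, environment, upper layer: Δz = 0.4 km ⇒ ΔT = -2.28°C; T = 0.88°C
T_parcel − T_env = -1.06 − 0.88 = -1.94°C

-1.94°C (parcel cooler than environment)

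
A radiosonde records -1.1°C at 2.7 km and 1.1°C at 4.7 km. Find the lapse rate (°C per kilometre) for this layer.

Γ = −ΔT/Δz = (-1.1 − 1.1) / (4700 − 2700) m
  = -2.2°C / 2 km = -1.1°C/km

-1.1°C/km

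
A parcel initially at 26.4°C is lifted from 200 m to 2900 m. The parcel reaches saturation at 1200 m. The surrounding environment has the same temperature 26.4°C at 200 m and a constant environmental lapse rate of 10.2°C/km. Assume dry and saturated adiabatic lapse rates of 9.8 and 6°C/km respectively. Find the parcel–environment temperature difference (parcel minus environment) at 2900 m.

+7.54°C (parcel warmer than environment)

Parcel:
  200 → 1200 m (dry, 9.8°C/km): ΔT = -9.8 × 1 = -9.8°C → T = 16.6°C
  1200 → 2900 m (saturated, 6°C/km): ΔT = -6 × 1.7 = -10.2°C → T = 6.4°C
Environment:
  200 → 2900 m (environment, 10.2°C/km): ΔT = -10.2 × 2.7 = -27.54°C → T = -1.14°C
T_parcel − T_env = 6.4 − (-1.14) = +7.54°C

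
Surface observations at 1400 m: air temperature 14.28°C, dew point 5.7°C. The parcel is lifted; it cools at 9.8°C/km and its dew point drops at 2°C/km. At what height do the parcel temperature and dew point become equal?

T and T_d converge at 9.8 − 2 = 7.8°C per km
Height above start = (14.28 − 5.7) / 7.8 = 1.1 km
LCL altitude = 1400 m + 1100 m = 2500 m

2500 m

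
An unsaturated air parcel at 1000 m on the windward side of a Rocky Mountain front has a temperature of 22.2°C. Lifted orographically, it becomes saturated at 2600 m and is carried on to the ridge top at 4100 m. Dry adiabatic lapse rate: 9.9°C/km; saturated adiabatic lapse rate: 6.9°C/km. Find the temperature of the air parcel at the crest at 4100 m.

-3.99°C

1000–2600 m, dry: Δz = 1.6 km ⇒ ΔT = -15.84°C; T = 6.36°C
2600–4100 m, saturated: Δz = 1.5 km ⇒ ΔT = -10.35°C; T = -3.99°C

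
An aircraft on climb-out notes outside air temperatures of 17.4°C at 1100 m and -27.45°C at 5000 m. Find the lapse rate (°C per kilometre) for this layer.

Γ = −ΔT/Δz = (17.4 − (-27.45)) / (5000 − 1100) m
  = 44.85°C / 3.9 km = 11.5°C/km

11.5°C/km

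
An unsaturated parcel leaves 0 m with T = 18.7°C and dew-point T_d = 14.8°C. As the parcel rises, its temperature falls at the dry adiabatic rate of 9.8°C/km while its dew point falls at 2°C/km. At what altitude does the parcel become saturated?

500 m

T and T_d converge at 9.8 − 2 = 7.8°C per km
Height above start = (18.7 − 14.8) / 7.8 = 0.5 km
LCL altitude = 0 m + 500 m = 500 m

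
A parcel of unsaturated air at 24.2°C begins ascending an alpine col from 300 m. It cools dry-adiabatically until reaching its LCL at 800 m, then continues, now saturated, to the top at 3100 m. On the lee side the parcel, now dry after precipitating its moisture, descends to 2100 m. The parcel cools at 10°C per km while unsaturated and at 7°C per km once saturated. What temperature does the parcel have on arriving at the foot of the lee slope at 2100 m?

300 → 800 m (dry, 10°C/km): ΔT = -10 × 0.5 = -5°C → T = 19.2°C
800 → 3100 m (saturated, 7°C/km): ΔT = -7 × 2.3 = -16.1°C → T = 3.1°C
3100 → 2100 m (dry descent, 10°C/km): ΔT = +10 × 1 = +10°C → T = 13.1°C

13.1°C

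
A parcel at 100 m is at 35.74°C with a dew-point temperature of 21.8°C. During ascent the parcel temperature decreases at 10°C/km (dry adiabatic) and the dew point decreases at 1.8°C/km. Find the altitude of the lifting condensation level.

1800 m

T and T_d converge at 10 − 1.8 = 8.2°C per km
Height above start = (35.74 − 21.8) / 8.2 = 1.7 km
LCL altitude = 100 m + 1700 m = 1800 m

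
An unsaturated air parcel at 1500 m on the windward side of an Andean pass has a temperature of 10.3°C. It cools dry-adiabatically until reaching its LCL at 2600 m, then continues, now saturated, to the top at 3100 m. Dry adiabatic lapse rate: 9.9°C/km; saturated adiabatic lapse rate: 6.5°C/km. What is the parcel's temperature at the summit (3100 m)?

-3.84°C

1500–2600 m, dry: Δz = 1.1 km ⇒ ΔT = -10.89°C; T = -0.59°C
2600–3100 m, saturated: Δz = 0.5 km ⇒ ΔT = -3.25°C; T = -3.84°C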